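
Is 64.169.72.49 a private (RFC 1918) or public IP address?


RFC 1918 private ranges:
  10.0.0.0/8 (10.0.0.0 - 10.255.255.255)
  172.16.0.0/12 (172.16.0.0 - 172.31.255.255)
  192.168.0.0/16 (192.168.0.0 - 192.168.255.255)
Public (not in any RFC 1918 range)


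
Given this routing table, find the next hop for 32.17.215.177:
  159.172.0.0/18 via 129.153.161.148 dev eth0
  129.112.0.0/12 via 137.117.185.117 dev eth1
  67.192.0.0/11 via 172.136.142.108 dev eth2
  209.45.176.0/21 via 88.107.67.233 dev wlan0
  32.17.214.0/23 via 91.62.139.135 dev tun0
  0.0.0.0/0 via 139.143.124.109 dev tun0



Longest prefix match for 32.17.215.177:
  /18 159.172.0.0: no
  /12 129.112.0.0: no
  /11 67.192.0.0: no
  /21 209.45.176.0: no
  /23 32.17.214.0: MATCH
  /0 0.0.0.0: MATCH
Selected: next-hop 91.62.139.135 via tun0 (matched /23)


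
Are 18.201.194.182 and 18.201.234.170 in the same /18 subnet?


Mask: 255.255.192.0
18.201.194.182 AND mask = 18.201.192.0
18.201.234.170 AND mask = 18.201.192.0
Yes, same subnet (18.201.192.0)


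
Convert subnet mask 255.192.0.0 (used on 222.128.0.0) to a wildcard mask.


Subnet mask: 255.192.0.0
Wildcard = 255.255.255.255 - subnet mask
255 - 255 = 0
255 - 192 = 63
255 - 0 = 255
255 - 0 = 255
Wildcard: 0.63.255.255


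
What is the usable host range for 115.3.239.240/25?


Network: 115.3.239.128
Broadcast: 115.3.239.255
First usable = network + 1
Last usable = broadcast - 1
Range: 115.3.239.129 to 115.3.239.254


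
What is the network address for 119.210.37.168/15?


IP:   01110111.11010010.00100101.10101000
Mask: 11111111.11111110.00000000.00000000
AND operation:
Net:  01110111.11010010.00000000.00000000
Network: 119.210.0.0/15


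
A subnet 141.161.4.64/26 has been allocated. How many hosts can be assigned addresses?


Host bits = 32 - 26 = 6
Total addresses = 2^6 = 64
Usable = total - 2 (network and broadcast)
Usable hosts: 62


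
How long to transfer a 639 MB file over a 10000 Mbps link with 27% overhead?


Effective throughput = 10000 * (1 - 27/100) = 7300 Mbps
File size in Mb = 639 * 8 = 5112 Mb
Time = 5112 / 7300
Time = 0.7003 seconds


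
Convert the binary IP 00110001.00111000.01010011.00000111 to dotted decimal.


00110001 = 49
00111000 = 56
01010011 = 83
00000111 = 7
IP: 49.56.83.7


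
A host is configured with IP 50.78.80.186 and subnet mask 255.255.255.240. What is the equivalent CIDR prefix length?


Binary: 11111111.11111111.11111111.11110000
Count leading 1s
Prefix: /28


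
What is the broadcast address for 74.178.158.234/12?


Network: 74.176.0.0/12
Host bits = 20
Set all host bits to 1:
Broadcast: 74.191.255.255


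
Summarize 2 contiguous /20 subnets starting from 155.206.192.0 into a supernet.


Original prefix: /20
Number of subnets: 2 = 2^1
New prefix = 20 - 1 = 19
Supernet: 155.206.192.0/19


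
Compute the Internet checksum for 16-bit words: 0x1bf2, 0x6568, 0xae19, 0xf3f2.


Sum all words (with carry folding):
+ 0x1bf2 = 0x1bf2
+ 0x6568 = 0x815a
+ 0xae19 = 0x2f74
+ 0xf3f2 = 0x2367
One's complement: ~0x2367
Checksum = 0xdc98


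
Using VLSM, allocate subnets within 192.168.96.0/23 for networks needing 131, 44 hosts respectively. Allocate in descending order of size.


131 hosts -> /24 (254 usable): 192.168.96.0/24
44 hosts -> /26 (62 usable): 192.168.97.0/26
Allocation: 192.168.96.0/24 (131 hosts, 254 usable); 192.168.97.0/26 (44 hosts, 62 usable)


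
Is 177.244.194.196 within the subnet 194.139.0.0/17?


Subnet network: 194.139.0.0
Test IP AND mask: 177.244.128.0
No, 177.244.194.196 is not in 194.139.0.0/17


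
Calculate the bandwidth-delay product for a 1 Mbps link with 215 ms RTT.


BDP = bandwidth * RTT
= 1 Mbps * 215 ms
= 1 * 1e6 * 215 / 1000 bits
= 215000 bits
= 26875 bytes
= 26.2451 KB
BDP = 215000 bits (26875 bytes)


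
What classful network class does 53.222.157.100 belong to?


First octet: 53
Binary: 00110101
0xxxxxxx -> Class A (1-126)
Class A, default mask 255.0.0.0 (/8)


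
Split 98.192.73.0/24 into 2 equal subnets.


New prefix = 24 + 1 = 25
Each subnet has 128 addresses
  98.192.73.0/25
  98.192.73.128/25
Subnets: 98.192.73.0/25, 98.192.73.128/25


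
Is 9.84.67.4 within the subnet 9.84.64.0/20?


Subnet network: 9.84.64.0
Test IP AND mask: 9.84.64.0
Yes, 9.84.67.4 is in 9.84.64.0/20


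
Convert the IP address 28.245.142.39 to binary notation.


28 = 00011100
245 = 11110101
142 = 10001110
39 = 00100111
Binary: 00011100.11110101.10001110.00100111


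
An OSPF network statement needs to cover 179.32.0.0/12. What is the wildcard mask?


Subnet mask: 255.240.0.0
Wildcard = 255.255.255.255 - subnet mask
255 - 255 = 0
255 - 240 = 15
255 - 0 = 255
255 - 0 = 255
Wildcard: 0.15.255.255


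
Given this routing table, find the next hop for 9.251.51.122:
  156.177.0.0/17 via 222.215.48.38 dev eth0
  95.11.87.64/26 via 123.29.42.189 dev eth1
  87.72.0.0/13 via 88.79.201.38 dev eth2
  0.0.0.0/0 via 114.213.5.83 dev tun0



Longest prefix match for 9.251.51.122:
  /17 156.177.0.0: no
  /26 95.11.87.64: no
  /13 87.72.0.0: no
  /0 0.0.0.0: MATCH
Selected: next-hop 114.213.5.83 via tun0 (matched /0)


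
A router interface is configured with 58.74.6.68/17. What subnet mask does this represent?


/17 means 17 network bits, 15 host bits
Binary: 11111111111111111000000000000000
Mask: 255.255.128.0


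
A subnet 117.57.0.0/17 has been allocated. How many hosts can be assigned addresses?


Host bits = 32 - 17 = 15
Total addresses = 2^15 = 32768
Usable = total - 2 (network and broadcast)
Usable hosts: 32766


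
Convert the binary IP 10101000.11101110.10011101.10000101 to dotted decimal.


10101000 = 168
11101110 = 238
10011101 = 157
10000101 = 133
IP: 168.238.157.133


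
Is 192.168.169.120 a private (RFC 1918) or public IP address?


RFC 1918 private ranges:
  10.0.0.0/8 (10.0.0.0 - 10.255.255.255)
  172.16.0.0/12 (172.16.0.0 - 172.31.255.255)
  192.168.0.0/16 (192.168.0.0 - 192.168.255.255)
Private (in 192.168.0.0/16)


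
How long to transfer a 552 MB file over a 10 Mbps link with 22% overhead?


Effective throughput = 10 * (1 - 22/100) = 7.8 Mbps
File size in Mb = 552 * 8 = 4416 Mb
Time = 4416 / 7.8
Time = 566.1538 seconds


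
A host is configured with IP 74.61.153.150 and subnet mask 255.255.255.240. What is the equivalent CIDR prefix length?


Binary: 11111111.11111111.11111111.11110000
Count leading 1s
Prefix: /28


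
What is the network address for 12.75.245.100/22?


IP:   00001100.01001011.11110101.01100100
Mask: 11111111.11111111.11111100.00000000
AND operation:
Net:  00001100.01001011.11110100.00000000
Network: 12.75.244.0/22


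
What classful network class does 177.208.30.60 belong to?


First octet: 177
Binary: 10110001
10xxxxxx -> Class B (128-191)
Class B, default mask 255.255.0.0 (/16)


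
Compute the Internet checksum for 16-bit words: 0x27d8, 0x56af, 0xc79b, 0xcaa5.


Sum all words (with carry folding):
+ 0x27d8 = 0x27d8
+ 0x56af = 0x7e87
+ 0xc79b = 0x4623
+ 0xcaa5 = 0x10c9
One's complement: ~0x10c9
Checksum = 0xef36


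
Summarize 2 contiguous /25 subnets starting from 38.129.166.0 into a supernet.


Original prefix: /25
Number of subnets: 2 = 2^1
New prefix = 25 - 1 = 24
Supernet: 38.129.166.0/24


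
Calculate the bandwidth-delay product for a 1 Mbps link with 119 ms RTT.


BDP = bandwidth * RTT
= 1 Mbps * 119 ms
= 1 * 1e6 * 119 / 1000 bits
= 119000 bits
= 14875 bytes
= 14.5264 KB
BDP = 119000 bits (14875 bytes)


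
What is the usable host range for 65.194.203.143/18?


Network: 65.194.192.0
Broadcast: 65.194.255.255
First usable = network + 1
Last usable = broadcast - 1
Range: 65.194.192.1 to 65.194.255.254


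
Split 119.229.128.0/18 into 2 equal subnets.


New prefix = 18 + 1 = 19
Each subnet has 8192 addresses
  119.229.128.0/19
  119.229.160.0/19
Subnets: 119.229.128.0/19, 119.229.160.0/19


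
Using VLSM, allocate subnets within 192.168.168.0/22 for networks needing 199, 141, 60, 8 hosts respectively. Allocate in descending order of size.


199 hosts -> /24 (254 usable): 192.168.168.0/24
141 hosts -> /24 (254 usable): 192.168.169.0/24
60 hosts -> /26 (62 usable): 192.168.170.0/26
8 hosts -> /28 (14 usable): 192.168.170.64/28
Allocation: 192.168.168.0/24 (199 hosts, 254 usable); 192.168.169.0/24 (141 hosts, 254 usable); 192.168.170.0/26 (60 hosts, 62 usable); 192.168.170.64/28 (8 hosts, 14 usable)


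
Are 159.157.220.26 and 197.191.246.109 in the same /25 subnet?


Mask: 255.255.255.128
159.157.220.26 AND mask = 159.157.220.0
197.191.246.109 AND mask = 197.191.246.0
No, different subnets (159.157.220.0 vs 197.191.246.0)


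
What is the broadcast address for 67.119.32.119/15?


Network: 67.118.0.0/15
Host bits = 17
Set all host bits to 1:
Broadcast: 67.119.255.255


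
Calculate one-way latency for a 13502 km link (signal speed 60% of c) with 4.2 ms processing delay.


Speed = 0.6 * 3e5 km/s = 180000 km/s
Propagation delay = 13502 / 180000 = 0.075 s = 75.0111 ms
Processing delay = 4.2 ms
Total one-way latency = 79.2111 ms


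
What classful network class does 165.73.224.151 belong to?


First octet: 165
Binary: 10100101
10xxxxxx -> Class B (128-191)
Class B, default mask 255.255.0.0 (/16)


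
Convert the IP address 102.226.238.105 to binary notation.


102 = 01100110
226 = 11100010
238 = 11101110
105 = 01101001
Binary: 01100110.11100010.11101110.01101001


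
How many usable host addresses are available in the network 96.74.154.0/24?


Host bits = 32 - 24 = 8
Total addresses = 2^8 = 256
Usable = total - 2 (network and broadcast)
Usable hosts: 254


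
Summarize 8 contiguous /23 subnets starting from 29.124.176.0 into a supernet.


Original prefix: /23
Number of subnets: 8 = 2^3
New prefix = 23 - 3 = 20
Supernet: 29.124.176.0/20


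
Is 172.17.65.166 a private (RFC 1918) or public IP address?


RFC 1918 private ranges:
  10.0.0.0/8 (10.0.0.0 - 10.255.255.255)
  172.16.0.0/12 (172.16.0.0 - 172.31.255.255)
  192.168.0.0/16 (192.168.0.0 - 192.168.255.255)
Private (in 172.16.0.0/12)


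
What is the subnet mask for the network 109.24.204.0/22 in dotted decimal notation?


/22 means 22 network bits, 10 host bits
Binary: 11111111111111111111110000000000
Mask: 255.255.252.0


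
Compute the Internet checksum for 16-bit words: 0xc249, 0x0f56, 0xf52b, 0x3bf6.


Sum all words (with carry folding):
+ 0xc249 = 0xc249
+ 0x0f56 = 0xd19f
+ 0xf52b = 0xc6cb
+ 0x3bf6 = 0x02c2
One's complement: ~0x02c2
Checksum = 0xfd3d


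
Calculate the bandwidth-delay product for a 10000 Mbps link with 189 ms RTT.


BDP = bandwidth * RTT
= 10000 Mbps * 189 ms
= 10000 * 1e6 * 189 / 1000 bits
= 1890000000 bits
= 236250000 bytes
= 230712.8906 KB
BDP = 1890000000 bits (236250000 bytes)


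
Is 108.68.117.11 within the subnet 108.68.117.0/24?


Subnet network: 108.68.117.0
Test IP AND mask: 108.68.117.0
Yes, 108.68.117.11 is in 108.68.117.0/24


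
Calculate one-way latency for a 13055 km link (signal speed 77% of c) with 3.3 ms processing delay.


Speed = 0.77 * 3e5 km/s = 231000 km/s
Propagation delay = 13055 / 231000 = 0.0565 s = 56.5152 ms
Processing delay = 3.3 ms
Total one-way latency = 59.8152 ms


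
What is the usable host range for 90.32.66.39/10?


Network: 90.0.0.0
Broadcast: 90.63.255.255
First usable = network + 1
Last usable = broadcast - 1
Range: 90.0.0.1 to 90.63.255.254


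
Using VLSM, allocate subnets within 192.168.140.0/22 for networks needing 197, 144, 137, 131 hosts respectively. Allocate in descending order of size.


197 hosts -> /24 (254 usable): 192.168.140.0/24
144 hosts -> /24 (254 usable): 192.168.141.0/24
137 hosts -> /24 (254 usable): 192.168.142.0/24
131 hosts -> /24 (254 usable): 192.168.143.0/24
Allocation: 192.168.140.0/24 (197 hosts, 254 usable); 192.168.141.0/24 (144 hosts, 254 usable); 192.168.142.0/24 (137 hosts, 254 usable); 192.168.143.0/24 (131 hosts, 254 usable)


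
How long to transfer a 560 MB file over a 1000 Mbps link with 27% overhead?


Effective throughput = 1000 * (1 - 27/100) = 730 Mbps
File size in Mb = 560 * 8 = 4480 Mb
Time = 4480 / 730
Time = 6.137 seconds


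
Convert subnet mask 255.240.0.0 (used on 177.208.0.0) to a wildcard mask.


Subnet mask: 255.240.0.0
Wildcard = 255.255.255.255 - subnet mask
255 - 255 = 0
255 - 240 = 15
255 - 0 = 255
255 - 0 = 255
Wildcard: 0.15.255.255


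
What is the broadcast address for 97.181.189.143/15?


Network: 97.180.0.0/15
Host bits = 17
Set all host bits to 1:
Broadcast: 97.181.255.255


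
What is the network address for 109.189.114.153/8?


IP:   01101101.10111101.01110010.10011001
Mask: 11111111.00000000.00000000.00000000
AND operation:
Net:  01101101.00000000.00000000.00000000
Network: 109.0.0.0/8


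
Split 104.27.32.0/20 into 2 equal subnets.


New prefix = 20 + 1 = 21
Each subnet has 2048 addresses
  104.27.32.0/21
  104.27.40.0/21
Subnets: 104.27.32.0/21, 104.27.40.0/21


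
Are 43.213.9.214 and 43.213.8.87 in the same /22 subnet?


Mask: 255.255.252.0
43.213.9.214 AND mask = 43.213.8.0
43.213.8.87 AND mask = 43.213.8.0
Yes, same subnet (43.213.8.0)


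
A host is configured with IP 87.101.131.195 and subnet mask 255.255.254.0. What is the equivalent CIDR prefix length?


Binary: 11111111.11111111.11111110.00000000
Count leading 1s
Prefix: /23


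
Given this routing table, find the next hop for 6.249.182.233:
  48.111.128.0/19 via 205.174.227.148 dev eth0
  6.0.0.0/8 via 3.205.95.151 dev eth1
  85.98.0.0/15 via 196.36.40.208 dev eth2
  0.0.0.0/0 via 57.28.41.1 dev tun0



Longest prefix match for 6.249.182.233:
  /19 48.111.128.0: no
  /8 6.0.0.0: MATCH
  /15 85.98.0.0: no
  /0 0.0.0.0: MATCH
Selected: next-hop 3.205.95.151 via eth1 (matched /8)


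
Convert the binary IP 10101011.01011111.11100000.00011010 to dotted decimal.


10101011 = 171
01011111 = 95
11100000 = 224
00011010 = 26
IP: 171.95.224.26


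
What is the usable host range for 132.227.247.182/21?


Network: 132.227.240.0
Broadcast: 132.227.247.255
First usable = network + 1
Last usable = broadcast - 1
Range: 132.227.240.1 to 132.227.247.254


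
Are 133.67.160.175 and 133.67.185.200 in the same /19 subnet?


Mask: 255.255.224.0
133.67.160.175 AND mask = 133.67.160.0
133.67.185.200 AND mask = 133.67.160.0
Yes, same subnet (133.67.160.0)


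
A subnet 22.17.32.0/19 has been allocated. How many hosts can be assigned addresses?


Host bits = 32 - 19 = 13
Total addresses = 2^13 = 8192
Usable = total - 2 (network and broadcast)
Usable hosts: 8190


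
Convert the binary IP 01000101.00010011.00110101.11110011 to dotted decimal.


01000101 = 69
00010011 = 19
00110101 = 53
11110011 = 243
IP: 69.19.53.243


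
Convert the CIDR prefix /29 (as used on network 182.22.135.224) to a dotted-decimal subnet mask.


/29 means 29 network bits, 3 host bits
Binary: 11111111111111111111111111111000
Mask: 255.255.255.248


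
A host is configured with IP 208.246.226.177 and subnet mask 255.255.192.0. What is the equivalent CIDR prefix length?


Binary: 11111111.11111111.11000000.00000000
Count leading 1s
Prefix: /18


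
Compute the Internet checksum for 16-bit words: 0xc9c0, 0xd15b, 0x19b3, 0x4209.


Sum all words (with carry folding):
+ 0xc9c0 = 0xc9c0
+ 0xd15b = 0x9b1c
+ 0x19b3 = 0xb4cf
+ 0x4209 = 0xf6d8
One's complement: ~0xf6d8
Checksum = 0x0927


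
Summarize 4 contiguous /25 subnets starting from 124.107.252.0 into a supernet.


Original prefix: /25
Number of subnets: 4 = 2^2
New prefix = 25 - 2 = 23
Supernet: 124.107.252.0/23


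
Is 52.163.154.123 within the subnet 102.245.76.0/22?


Subnet network: 102.245.76.0
Test IP AND mask: 52.163.152.0
No, 52.163.154.123 is not in 102.245.76.0/22


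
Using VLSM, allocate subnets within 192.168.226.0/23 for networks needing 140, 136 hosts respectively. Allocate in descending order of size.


140 hosts -> /24 (254 usable): 192.168.226.0/24
136 hosts -> /24 (254 usable): 192.168.227.0/24
Allocation: 192.168.226.0/24 (140 hosts, 254 usable); 192.168.227.0/24 (136 hosts, 254 usable)


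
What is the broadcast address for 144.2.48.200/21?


Network: 144.2.48.0/21
Host bits = 11
Set all host bits to 1:
Broadcast: 144.2.55.255


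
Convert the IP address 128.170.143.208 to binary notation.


128 = 10000000
170 = 10101010
143 = 10001111
208 = 11010000
Binary: 10000000.10101010.10001111.11010000


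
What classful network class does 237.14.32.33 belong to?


First octet: 237
Binary: 11101101
1110xxxx -> Class D (224-239)
Class D (multicast), default mask N/A


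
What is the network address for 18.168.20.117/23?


IP:   00010010.10101000.00010100.01110101
Mask: 11111111.11111111.11111110.00000000
AND operation:
Net:  00010010.10101000.00010100.00000000
Network: 18.168.20.0/23


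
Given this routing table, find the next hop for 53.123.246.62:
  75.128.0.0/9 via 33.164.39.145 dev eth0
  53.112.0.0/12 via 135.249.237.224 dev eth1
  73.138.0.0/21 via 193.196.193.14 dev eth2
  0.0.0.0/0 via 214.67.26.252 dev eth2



Longest prefix match for 53.123.246.62:
  /9 75.128.0.0: no
  /12 53.112.0.0: MATCH
  /21 73.138.0.0: no
  /0 0.0.0.0: MATCH
Selected: next-hop 135.249.237.224 via eth1 (matched /12)


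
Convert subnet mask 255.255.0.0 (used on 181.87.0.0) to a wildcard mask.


Subnet mask: 255.255.0.0
Wildcard = 255.255.255.255 - subnet mask
255 - 255 = 0
255 - 255 = 0
255 - 0 = 255
255 - 0 = 255
Wildcard: 0.0.255.255


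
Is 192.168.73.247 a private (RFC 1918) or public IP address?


RFC 1918 private ranges:
  10.0.0.0/8 (10.0.0.0 - 10.255.255.255)
  172.16.0.0/12 (172.16.0.0 - 172.31.255.255)
  192.168.0.0/16 (192.168.0.0 - 192.168.255.255)
Private (in 192.168.0.0/16)


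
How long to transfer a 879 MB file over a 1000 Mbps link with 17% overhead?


Effective throughput = 1000 * (1 - 17/100) = 830 Mbps
File size in Mb = 879 * 8 = 7032 Mb
Time = 7032 / 830
Time = 8.4723 seconds


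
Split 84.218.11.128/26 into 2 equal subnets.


New prefix = 26 + 1 = 27
Each subnet has 32 addresses
  84.218.11.128/27
  84.218.11.160/27
Subnets: 84.218.11.128/27, 84.218.11.160/27


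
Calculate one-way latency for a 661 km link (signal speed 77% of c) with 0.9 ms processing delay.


Speed = 0.77 * 3e5 km/s = 231000 km/s
Propagation delay = 661 / 231000 = 0.0029 s = 2.8615 ms
Processing delay = 0.9 ms
Total one-way latency = 3.7615 ms


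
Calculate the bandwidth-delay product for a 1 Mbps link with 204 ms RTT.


BDP = bandwidth * RTT
= 1 Mbps * 204 ms
= 1 * 1e6 * 204 / 1000 bits
= 204000 bits
= 25500 bytes
= 24.9023 KB
BDP = 204000 bits (25500 bytes)


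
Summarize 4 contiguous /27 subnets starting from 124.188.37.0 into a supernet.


Original prefix: /27
Number of subnets: 4 = 2^2
New prefix = 27 - 2 = 25
Supernet: 124.188.37.0/25


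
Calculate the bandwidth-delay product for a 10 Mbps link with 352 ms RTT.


BDP = bandwidth * RTT
= 10 Mbps * 352 ms
= 10 * 1e6 * 352 / 1000 bits
= 3520000 bits
= 440000 bytes
= 429.6875 KB
BDP = 3520000 bits (440000 bytes)


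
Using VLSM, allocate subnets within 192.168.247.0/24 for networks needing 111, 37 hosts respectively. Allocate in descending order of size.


111 hosts -> /25 (126 usable): 192.168.247.0/25
37 hosts -> /26 (62 usable): 192.168.247.128/26
Allocation: 192.168.247.0/25 (111 hosts, 126 usable); 192.168.247.128/26 (37 hosts, 62 usable)


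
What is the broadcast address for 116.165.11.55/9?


Network: 116.128.0.0/9
Host bits = 23
Set all host bits to 1:
Broadcast: 116.255.255.255


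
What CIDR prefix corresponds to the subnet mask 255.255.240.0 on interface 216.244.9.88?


Binary: 11111111.11111111.11110000.00000000
Count leading 1s
Prefix: /20


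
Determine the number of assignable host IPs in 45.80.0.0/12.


Host bits = 32 - 12 = 20
Total addresses = 2^20 = 1048576
Usable = total - 2 (network and broadcast)
Usable hosts: 1048574


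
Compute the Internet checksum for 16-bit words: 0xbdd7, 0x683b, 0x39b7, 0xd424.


Sum all words (with carry folding):
+ 0xbdd7 = 0xbdd7
+ 0x683b = 0x2613
+ 0x39b7 = 0x5fca
+ 0xd424 = 0x33ef
One's complement: ~0x33ef
Checksum = 0xcc10


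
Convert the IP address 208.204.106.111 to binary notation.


208 = 11010000
204 = 11001100
106 = 01101010
111 = 01101111
Binary: 11010000.11001100.01101010.01101111


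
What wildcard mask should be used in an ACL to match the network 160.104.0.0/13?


Subnet mask: 255.248.0.0
Wildcard = 255.255.255.255 - subnet mask
255 - 255 = 0
255 - 248 = 7
255 - 0 = 255
255 - 0 = 255
Wildcard: 0.7.255.255


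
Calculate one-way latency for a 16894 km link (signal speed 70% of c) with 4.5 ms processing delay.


Speed = 0.7 * 3e5 km/s = 210000 km/s
Propagation delay = 16894 / 210000 = 0.0804 s = 80.4476 ms
Processing delay = 4.5 ms
Total one-way latency = 84.9476 ms


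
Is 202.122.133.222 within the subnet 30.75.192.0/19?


Subnet network: 30.75.192.0
Test IP AND mask: 202.122.128.0
No, 202.122.133.222 is not in 30.75.192.0/19


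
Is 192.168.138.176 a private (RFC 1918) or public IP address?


RFC 1918 private ranges:
  10.0.0.0/8 (10.0.0.0 - 10.255.255.255)
  172.16.0.0/12 (172.16.0.0 - 172.31.255.255)
  192.168.0.0/16 (192.168.0.0 - 192.168.255.255)
Private (in 192.168.0.0/16)


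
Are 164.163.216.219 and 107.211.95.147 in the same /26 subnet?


Mask: 255.255.255.192
164.163.216.219 AND mask = 164.163.216.192
107.211.95.147 AND mask = 107.211.95.128
No, different subnets (164.163.216.192 vs 107.211.95.128)


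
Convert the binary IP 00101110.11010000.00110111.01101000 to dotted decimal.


00101110 = 46
11010000 = 208
00110111 = 55
01101000 = 104
IP: 46.208.55.104


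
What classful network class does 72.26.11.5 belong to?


First octet: 72
Binary: 01001000
0xxxxxxx -> Class A (1-126)
Class A, default mask 255.0.0.0 (/8)


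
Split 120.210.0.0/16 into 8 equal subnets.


New prefix = 16 + 3 = 19
Each subnet has 8192 addresses
  120.210.0.0/19
  120.210.32.0/19
  120.210.64.0/19
  120.210.96.0/19
  120.210.128.0/19
  120.210.160.0/19
  120.210.192.0/19
  120.210.224.0/19
Subnets: 120.210.0.0/19, 120.210.32.0/19, 120.210.64.0/19, 120.210.96.0/19, 120.210.128.0/19, 120.210.160.0/19, 120.210.192.0/19, 120.210.224.0/19


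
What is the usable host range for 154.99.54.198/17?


Network: 154.99.0.0
Broadcast: 154.99.127.255
First usable = network + 1
Last usable = broadcast - 1
Range: 154.99.0.1 to 154.99.127.254


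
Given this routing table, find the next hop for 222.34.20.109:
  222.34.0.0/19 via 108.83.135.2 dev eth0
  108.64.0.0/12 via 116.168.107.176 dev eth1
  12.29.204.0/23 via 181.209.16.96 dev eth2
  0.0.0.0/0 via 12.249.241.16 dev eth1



Longest prefix match for 222.34.20.109:
  /19 222.34.0.0: MATCH
  /12 108.64.0.0: no
  /23 12.29.204.0: no
  /0 0.0.0.0: MATCH
Selected: next-hop 108.83.135.2 via eth0 (matched /19)


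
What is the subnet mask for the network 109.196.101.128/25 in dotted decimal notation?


/25 means 25 network bits, 7 host bits
Binary: 11111111111111111111111110000000
Mask: 255.255.255.128


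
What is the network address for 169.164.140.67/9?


IP:   10101001.10100100.10001100.01000011
Mask: 11111111.10000000.00000000.00000000
AND operation:
Net:  10101001.10000000.00000000.00000000
Network: 169.128.0.0/9


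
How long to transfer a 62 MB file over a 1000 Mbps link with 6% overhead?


Effective throughput = 1000 * (1 - 6/100) = 940 Mbps
File size in Mb = 62 * 8 = 496 Mb
Time = 496 / 940
Time = 0.5277 seconds


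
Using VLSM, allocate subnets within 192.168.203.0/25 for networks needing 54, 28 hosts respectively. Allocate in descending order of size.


54 hosts -> /26 (62 usable): 192.168.203.0/26
28 hosts -> /27 (30 usable): 192.168.203.64/27
Allocation: 192.168.203.0/26 (54 hosts, 62 usable); 192.168.203.64/27 (28 hosts, 30 usable)


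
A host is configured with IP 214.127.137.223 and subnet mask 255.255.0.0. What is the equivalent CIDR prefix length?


Binary: 11111111.11111111.00000000.00000000
Count leading 1s
Prefix: /16


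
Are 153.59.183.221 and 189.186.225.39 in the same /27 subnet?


Mask: 255.255.255.224
153.59.183.221 AND mask = 153.59.183.192
189.186.225.39 AND mask = 189.186.225.32
No, different subnets (153.59.183.192 vs 189.186.225.32)


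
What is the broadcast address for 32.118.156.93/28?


Network: 32.118.156.80/28
Host bits = 4
Set all host bits to 1:
Broadcast: 32.118.156.95


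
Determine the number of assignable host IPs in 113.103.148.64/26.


Host bits = 32 - 26 = 6
Total addresses = 2^6 = 64
Usable = total - 2 (network and broadcast)
Usable hosts: 62


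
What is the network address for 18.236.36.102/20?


IP:   00010010.11101100.00100100.01100110
Mask: 11111111.11111111.11110000.00000000
AND operation:
Net:  00010010.11101100.00100000.00000000
Network: 18.236.32.0/20


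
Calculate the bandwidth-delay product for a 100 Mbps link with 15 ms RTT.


BDP = bandwidth * RTT
= 100 Mbps * 15 ms
= 100 * 1e6 * 15 / 1000 bits
= 1500000 bits
= 187500 bytes
= 183.1055 KB
BDP = 1500000 bits (187500 bytes)


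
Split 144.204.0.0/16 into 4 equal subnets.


New prefix = 16 + 2 = 18
Each subnet has 16384 addresses
  144.204.0.0/18
  144.204.64.0/18
  144.204.128.0/18
  144.204.192.0/18
Subnets: 144.204.0.0/18, 144.204.64.0/18, 144.204.128.0/18, 144.204.192.0/18


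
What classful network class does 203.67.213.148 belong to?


First octet: 203
Binary: 11001011
110xxxxx -> Class C (192-223)
Class C, default mask 255.255.255.0 (/24)


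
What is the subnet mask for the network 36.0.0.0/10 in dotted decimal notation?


/10 means 10 network bits, 22 host bits
Binary: 11111111110000000000000000000000
Mask: 255.192.0.0


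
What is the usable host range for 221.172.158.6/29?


Network: 221.172.158.0
Broadcast: 221.172.158.7
First usable = network + 1
Last usable = broadcast - 1
Range: 221.172.158.1 to 221.172.158.6


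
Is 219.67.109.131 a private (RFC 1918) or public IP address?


RFC 1918 private ranges:
  10.0.0.0/8 (10.0.0.0 - 10.255.255.255)
  172.16.0.0/12 (172.16.0.0 - 172.31.255.255)
  192.168.0.0/16 (192.168.0.0 - 192.168.255.255)
Public (not in any RFC 1918 range)


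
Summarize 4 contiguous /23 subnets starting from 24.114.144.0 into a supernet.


Original prefix: /23
Number of subnets: 4 = 2^2
New prefix = 23 - 2 = 21
Supernet: 24.114.144.0/21


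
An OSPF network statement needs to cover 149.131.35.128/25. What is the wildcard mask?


Subnet mask: 255.255.255.128
Wildcard = 255.255.255.255 - subnet mask
255 - 255 = 0
255 - 255 = 0
255 - 255 = 0
255 - 128 = 127
Wildcard: 0.0.0.127


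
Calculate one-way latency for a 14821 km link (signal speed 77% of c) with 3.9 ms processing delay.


Speed = 0.77 * 3e5 km/s = 231000 km/s
Propagation delay = 14821 / 231000 = 0.0642 s = 64.1602 ms
Processing delay = 3.9 ms
Total one-way latency = 68.0602 ms


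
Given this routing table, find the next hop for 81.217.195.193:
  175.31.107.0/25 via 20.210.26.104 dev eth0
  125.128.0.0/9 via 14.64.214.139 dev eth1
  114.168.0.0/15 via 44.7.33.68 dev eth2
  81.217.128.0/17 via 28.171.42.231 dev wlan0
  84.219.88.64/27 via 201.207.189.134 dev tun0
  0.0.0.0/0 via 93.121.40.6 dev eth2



Longest prefix match for 81.217.195.193:
  /25 175.31.107.0: no
  /9 125.128.0.0: no
  /15 114.168.0.0: no
  /17 81.217.128.0: MATCH
  /27 84.219.88.64: no
  /0 0.0.0.0: MATCH
Selected: next-hop 28.171.42.231 via wlan0 (matched /17)


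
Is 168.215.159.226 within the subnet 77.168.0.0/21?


Subnet network: 77.168.0.0
Test IP AND mask: 168.215.152.0
No, 168.215.159.226 is not in 77.168.0.0/21


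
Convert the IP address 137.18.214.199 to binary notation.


137 = 10001001
18 = 00010010
214 = 11010110
199 = 11000111
Binary: 10001001.00010010.11010110.11000111


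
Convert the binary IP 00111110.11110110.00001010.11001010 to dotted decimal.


00111110 = 62
11110110 = 246
00001010 = 10
11001010 = 202
IP: 62.246.10.202


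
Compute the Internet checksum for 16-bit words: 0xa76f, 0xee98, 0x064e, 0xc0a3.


Sum all words (with carry folding):
+ 0xa76f = 0xa76f
+ 0xee98 = 0x9608
+ 0x064e = 0x9c56
+ 0xc0a3 = 0x5cfa
One's complement: ~0x5cfa
Checksum = 0xa305


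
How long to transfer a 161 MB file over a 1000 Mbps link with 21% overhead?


Effective throughput = 1000 * (1 - 21/100) = 790 Mbps
File size in Mb = 161 * 8 = 1288 Mb
Time = 1288 / 790
Time = 1.6304 seconds


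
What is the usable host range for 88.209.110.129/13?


Network: 88.208.0.0
Broadcast: 88.215.255.255
First usable = network + 1
Last usable = broadcast - 1
Range: 88.208.0.1 to 88.215.255.254


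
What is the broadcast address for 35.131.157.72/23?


Network: 35.131.156.0/23
Host bits = 9
Set all host bits to 1:
Broadcast: 35.131.157.255


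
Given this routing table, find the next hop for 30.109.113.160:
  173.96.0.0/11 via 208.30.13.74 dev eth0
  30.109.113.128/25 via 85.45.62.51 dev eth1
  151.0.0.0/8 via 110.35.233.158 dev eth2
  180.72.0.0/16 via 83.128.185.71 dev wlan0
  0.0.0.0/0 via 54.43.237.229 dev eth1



Longest prefix match for 30.109.113.160:
  /11 173.96.0.0: no
  /25 30.109.113.128: MATCH
  /8 151.0.0.0: no
  /16 180.72.0.0: no
  /0 0.0.0.0: MATCH
Selected: next-hop 85.45.62.51 via eth1 (matched /25)


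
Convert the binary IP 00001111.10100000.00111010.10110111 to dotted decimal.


00001111 = 15
10100000 = 160
00111010 = 58
10110111 = 183
IP: 15.160.58.183


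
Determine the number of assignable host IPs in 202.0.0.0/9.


Host bits = 32 - 9 = 23
Total addresses = 2^23 = 8388608
Usable = total - 2 (network and broadcast)
Usable hosts: 8388606


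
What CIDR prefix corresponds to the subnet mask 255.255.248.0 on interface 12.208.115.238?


Binary: 11111111.11111111.11111000.00000000
Count leading 1s
Prefix: /21


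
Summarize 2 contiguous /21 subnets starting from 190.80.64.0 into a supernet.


Original prefix: /21
Number of subnets: 2 = 2^1
New prefix = 21 - 1 = 20
Supernet: 190.80.64.0/20


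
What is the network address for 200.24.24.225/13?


IP:   11001000.00011000.00011000.11100001
Mask: 11111111.11111000.00000000.00000000
AND operation:
Net:  11001000.00011000.00000000.00000000
Network: 200.24.0.0/13


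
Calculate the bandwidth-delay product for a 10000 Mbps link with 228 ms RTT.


BDP = bandwidth * RTT
= 10000 Mbps * 228 ms
= 10000 * 1e6 * 228 / 1000 bits
= 2280000000 bits
= 285000000 bytes
= 278320.3125 KB
BDP = 2280000000 bits (285000000 bytes)


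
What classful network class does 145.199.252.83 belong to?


First octet: 145
Binary: 10010001
10xxxxxx -> Class B (128-191)
Class B, default mask 255.255.0.0 (/16)


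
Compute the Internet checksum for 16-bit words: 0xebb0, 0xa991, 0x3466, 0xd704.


Sum all words (with carry folding):
+ 0xebb0 = 0xebb0
+ 0xa991 = 0x9542
+ 0x3466 = 0xc9a8
+ 0xd704 = 0xa0ad
One's complement: ~0xa0ad
Checksum = 0x5f52


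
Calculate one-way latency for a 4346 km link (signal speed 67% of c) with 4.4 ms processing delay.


Speed = 0.67 * 3e5 km/s = 201000 km/s
Propagation delay = 4346 / 201000 = 0.0216 s = 21.6219 ms
Processing delay = 4.4 ms
Total one-way latency = 26.0219 ms


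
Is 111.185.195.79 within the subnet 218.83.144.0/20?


Subnet network: 218.83.144.0
Test IP AND mask: 111.185.192.0
No, 111.185.195.79 is not in 218.83.144.0/20


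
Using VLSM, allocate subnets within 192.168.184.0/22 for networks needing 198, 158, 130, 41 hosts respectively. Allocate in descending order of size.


198 hosts -> /24 (254 usable): 192.168.184.0/24
158 hosts -> /24 (254 usable): 192.168.185.0/24
130 hosts -> /24 (254 usable): 192.168.186.0/24
41 hosts -> /26 (62 usable): 192.168.187.0/26
Allocation: 192.168.184.0/24 (198 hosts, 254 usable); 192.168.185.0/24 (158 hosts, 254 usable); 192.168.186.0/24 (130 hosts, 254 usable); 192.168.187.0/26 (41 hosts, 62 usable)


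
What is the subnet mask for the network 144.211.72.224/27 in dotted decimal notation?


/27 means 27 network bits, 5 host bits
Binary: 11111111111111111111111111100000
Mask: 255.255.255.224


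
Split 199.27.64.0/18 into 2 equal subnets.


New prefix = 18 + 1 = 19
Each subnet has 8192 addresses
  199.27.64.0/19
  199.27.96.0/19
Subnets: 199.27.64.0/19, 199.27.96.0/19


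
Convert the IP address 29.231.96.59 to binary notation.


29 = 00011101
231 = 11100111
96 = 01100000
59 = 00111011
Binary: 00011101.11100111.01100000.00111011


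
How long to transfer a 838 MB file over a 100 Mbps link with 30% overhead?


Effective throughput = 100 * (1 - 30/100) = 70 Mbps
File size in Mb = 838 * 8 = 6704 Mb
Time = 6704 / 70
Time = 95.7714 seconds


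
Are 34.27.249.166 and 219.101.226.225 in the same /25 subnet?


Mask: 255.255.255.128
34.27.249.166 AND mask = 34.27.249.128
219.101.226.225 AND mask = 219.101.226.128
No, different subnets (34.27.249.128 vs 219.101.226.128)


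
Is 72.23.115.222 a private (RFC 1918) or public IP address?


RFC 1918 private ranges:
  10.0.0.0/8 (10.0.0.0 - 10.255.255.255)
  172.16.0.0/12 (172.16.0.0 - 172.31.255.255)
  192.168.0.0/16 (192.168.0.0 - 192.168.255.255)
Public (not in any RFC 1918 range)


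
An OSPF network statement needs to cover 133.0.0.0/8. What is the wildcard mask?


Subnet mask: 255.0.0.0
Wildcard = 255.255.255.255 - subnet mask
255 - 255 = 0
255 - 0 = 255
255 - 0 = 255
255 - 0 = 255
Wildcard: 0.255.255.255


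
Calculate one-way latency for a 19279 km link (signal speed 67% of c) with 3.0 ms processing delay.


Speed = 0.67 * 3e5 km/s = 201000 km/s
Propagation delay = 19279 / 201000 = 0.0959 s = 95.9154 ms
Processing delay = 3.0 ms
Total one-way latency = 98.9154 ms


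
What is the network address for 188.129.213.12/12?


IP:   10111100.10000001.11010101.00001100
Mask: 11111111.11110000.00000000.00000000
AND operation:
Net:  10111100.10000000.00000000.00000000
Network: 188.128.0.0/12


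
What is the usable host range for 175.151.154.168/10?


Network: 175.128.0.0
Broadcast: 175.191.255.255
First usable = network + 1
Last usable = broadcast - 1
Range: 175.128.0.1 to 175.191.255.254


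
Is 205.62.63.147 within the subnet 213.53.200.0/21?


Subnet network: 213.53.200.0
Test IP AND mask: 205.62.56.0
No, 205.62.63.147 is not in 213.53.200.0/21


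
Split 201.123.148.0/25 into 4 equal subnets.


New prefix = 25 + 2 = 27
Each subnet has 32 addresses
  201.123.148.0/27
  201.123.148.32/27
  201.123.148.64/27
  201.123.148.96/27
Subnets: 201.123.148.0/27, 201.123.148.32/27, 201.123.148.64/27, 201.123.148.96/27


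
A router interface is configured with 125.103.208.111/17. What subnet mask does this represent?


/17 means 17 network bits, 15 host bits
Binary: 11111111111111111000000000000000
Mask: 255.255.128.0


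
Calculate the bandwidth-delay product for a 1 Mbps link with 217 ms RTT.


BDP = bandwidth * RTT
= 1 Mbps * 217 ms
= 1 * 1e6 * 217 / 1000 bits
= 217000 bits
= 27125 bytes
= 26.4893 KB
BDP = 217000 bits (27125 bytes)


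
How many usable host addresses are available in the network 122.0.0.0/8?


Host bits = 32 - 8 = 24
Total addresses = 2^24 = 16777216
Usable = total - 2 (network and broadcast)
Usable hosts: 16777214


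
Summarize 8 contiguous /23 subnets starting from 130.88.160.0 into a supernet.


Original prefix: /23
Number of subnets: 8 = 2^3
New prefix = 23 - 3 = 20
Supernet: 130.88.160.0/20


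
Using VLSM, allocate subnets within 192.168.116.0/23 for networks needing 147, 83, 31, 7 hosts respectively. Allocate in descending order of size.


147 hosts -> /24 (254 usable): 192.168.116.0/24
83 hosts -> /25 (126 usable): 192.168.117.0/25
31 hosts -> /26 (62 usable): 192.168.117.128/26
7 hosts -> /28 (14 usable): 192.168.117.192/28
Allocation: 192.168.116.0/24 (147 hosts, 254 usable); 192.168.117.0/25 (83 hosts, 126 usable); 192.168.117.128/26 (31 hosts, 62 usable); 192.168.117.192/28 (7 hosts, 14 usable)


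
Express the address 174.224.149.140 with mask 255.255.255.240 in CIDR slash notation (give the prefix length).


Binary: 11111111.11111111.11111111.11110000
Count leading 1s
Prefix: /28


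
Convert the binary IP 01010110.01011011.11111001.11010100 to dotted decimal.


01010110 = 86
01011011 = 91
11111001 = 249
11010100 = 212
IP: 86.91.249.212


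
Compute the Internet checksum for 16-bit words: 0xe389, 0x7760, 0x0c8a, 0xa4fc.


Sum all words (with carry folding):
+ 0xe389 = 0xe389
+ 0x7760 = 0x5aea
+ 0x0c8a = 0x6774
+ 0xa4fc = 0x0c71
One's complement: ~0x0c71
Checksum = 0xf38e


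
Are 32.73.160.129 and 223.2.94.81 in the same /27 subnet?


Mask: 255.255.255.224
32.73.160.129 AND mask = 32.73.160.128
223.2.94.81 AND mask = 223.2.94.64
No, different subnets (32.73.160.128 vs 223.2.94.64)


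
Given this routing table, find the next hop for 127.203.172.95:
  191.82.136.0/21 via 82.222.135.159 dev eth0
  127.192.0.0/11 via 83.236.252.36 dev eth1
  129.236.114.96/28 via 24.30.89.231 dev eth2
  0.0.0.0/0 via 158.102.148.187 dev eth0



Longest prefix match for 127.203.172.95:
  /21 191.82.136.0: no
  /11 127.192.0.0: MATCH
  /28 129.236.114.96: no
  /0 0.0.0.0: MATCH
Selected: next-hop 83.236.252.36 via eth1 (matched /11)


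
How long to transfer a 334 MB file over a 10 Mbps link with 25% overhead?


Effective throughput = 10 * (1 - 25/100) = 7.5 Mbps
File size in Mb = 334 * 8 = 2672 Mb
Time = 2672 / 7.5
Time = 356.2667 seconds


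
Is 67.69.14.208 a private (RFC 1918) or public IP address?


RFC 1918 private ranges:
  10.0.0.0/8 (10.0.0.0 - 10.255.255.255)
  172.16.0.0/12 (172.16.0.0 - 172.31.255.255)
  192.168.0.0/16 (192.168.0.0 - 192.168.255.255)
Public (not in any RFC 1918 range)


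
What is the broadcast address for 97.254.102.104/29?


Network: 97.254.102.104/29
Host bits = 3
Set all host bits to 1:
Broadcast: 97.254.102.111


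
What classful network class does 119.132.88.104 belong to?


First octet: 119
Binary: 01110111
0xxxxxxx -> Class A (1-126)
Class A, default mask 255.0.0.0 (/8)


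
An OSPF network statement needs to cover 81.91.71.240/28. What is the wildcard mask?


Subnet mask: 255.255.255.240
Wildcard = 255.255.255.255 - subnet mask
255 - 255 = 0
255 - 255 = 0
255 - 255 = 0
255 - 240 = 15
Wildcard: 0.0.0.15


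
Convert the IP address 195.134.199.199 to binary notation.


195 = 11000011
134 = 10000110
199 = 11000111
199 = 11000111
Binary: 11000011.10000110.11000111.11000111


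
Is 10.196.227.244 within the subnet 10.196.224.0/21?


Subnet network: 10.196.224.0
Test IP AND mask: 10.196.224.0
Yes, 10.196.227.244 is in 10.196.224.0/21


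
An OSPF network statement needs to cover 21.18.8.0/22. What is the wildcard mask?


Subnet mask: 255.255.252.0
Wildcard = 255.255.255.255 - subnet mask
255 - 255 = 0
255 - 255 = 0
255 - 252 = 3
255 - 0 = 255
Wildcard: 0.0.3.255


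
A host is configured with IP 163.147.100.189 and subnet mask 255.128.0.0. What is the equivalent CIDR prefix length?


Binary: 11111111.10000000.00000000.00000000
Count leading 1s
Prefix: /9


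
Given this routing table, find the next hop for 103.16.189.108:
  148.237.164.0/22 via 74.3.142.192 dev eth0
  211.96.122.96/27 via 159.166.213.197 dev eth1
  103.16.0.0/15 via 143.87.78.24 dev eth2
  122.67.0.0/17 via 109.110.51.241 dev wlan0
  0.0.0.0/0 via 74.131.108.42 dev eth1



Longest prefix match for 103.16.189.108:
  /22 148.237.164.0: no
  /27 211.96.122.96: no
  /15 103.16.0.0: MATCH
  /17 122.67.0.0: no
  /0 0.0.0.0: MATCH
Selected: next-hop 143.87.78.24 via eth2 (matched /15)


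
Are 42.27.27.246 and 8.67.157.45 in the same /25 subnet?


Mask: 255.255.255.128
42.27.27.246 AND mask = 42.27.27.128
8.67.157.45 AND mask = 8.67.157.0
No, different subnets (42.27.27.128 vs 8.67.157.0)
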